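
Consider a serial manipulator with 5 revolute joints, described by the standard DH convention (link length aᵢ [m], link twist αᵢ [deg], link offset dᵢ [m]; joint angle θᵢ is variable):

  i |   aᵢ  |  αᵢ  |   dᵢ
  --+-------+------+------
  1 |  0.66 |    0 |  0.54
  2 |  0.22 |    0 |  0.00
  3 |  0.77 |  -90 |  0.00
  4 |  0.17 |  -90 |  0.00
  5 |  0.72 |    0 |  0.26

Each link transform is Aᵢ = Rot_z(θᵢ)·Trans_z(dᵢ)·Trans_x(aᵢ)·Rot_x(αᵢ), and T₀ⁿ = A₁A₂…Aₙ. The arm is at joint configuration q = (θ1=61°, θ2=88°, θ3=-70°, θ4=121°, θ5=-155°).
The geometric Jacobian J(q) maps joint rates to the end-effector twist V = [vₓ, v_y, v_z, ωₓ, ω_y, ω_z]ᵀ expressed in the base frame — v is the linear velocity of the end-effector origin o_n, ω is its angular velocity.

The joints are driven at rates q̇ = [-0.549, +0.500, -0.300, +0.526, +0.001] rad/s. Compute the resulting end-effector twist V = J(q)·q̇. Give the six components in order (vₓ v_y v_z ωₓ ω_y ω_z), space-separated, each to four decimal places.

0.6696 0.1675 -0.0138 -0.5165 0.0995 -0.3485

o_n = [-0.0155, 1.5297, 1.0875]
J₁: ẑ×o_n = [-1.5297, -0.0155, 0.0000], ω = ẑ
J2: z=[0.0000, 0.0000, 1.0000] o=[0.3200, 0.5772, 0.5400] → [-0.9524, -0.3355, 0.0000, 0.0000, 0.0000, 1.0000]
J3: z=[0.0000, 0.0000, 1.0000] o=[0.1314, 0.6906, 0.5400] → [-0.8391, -0.1469, 0.0000, 0.0000, 0.0000, 1.0000]
J4: z=[-0.9816, 0.1908, 0.0000] o=[0.2783, 1.4464, 0.5400] → [0.1045, 0.5375, -0.0257, -0.9816, 0.1908, 0.0000]
J5: z=[-0.1636, -0.8414, 0.5150] o=[0.2616, 1.3605, 0.3943] → [-0.6705, -0.0293, -0.2608, -0.1636, -0.8414, 0.5150]
V = J·q̇ = [0.6696, 0.1675, -0.0138, -0.5165, 0.0995, -0.3485]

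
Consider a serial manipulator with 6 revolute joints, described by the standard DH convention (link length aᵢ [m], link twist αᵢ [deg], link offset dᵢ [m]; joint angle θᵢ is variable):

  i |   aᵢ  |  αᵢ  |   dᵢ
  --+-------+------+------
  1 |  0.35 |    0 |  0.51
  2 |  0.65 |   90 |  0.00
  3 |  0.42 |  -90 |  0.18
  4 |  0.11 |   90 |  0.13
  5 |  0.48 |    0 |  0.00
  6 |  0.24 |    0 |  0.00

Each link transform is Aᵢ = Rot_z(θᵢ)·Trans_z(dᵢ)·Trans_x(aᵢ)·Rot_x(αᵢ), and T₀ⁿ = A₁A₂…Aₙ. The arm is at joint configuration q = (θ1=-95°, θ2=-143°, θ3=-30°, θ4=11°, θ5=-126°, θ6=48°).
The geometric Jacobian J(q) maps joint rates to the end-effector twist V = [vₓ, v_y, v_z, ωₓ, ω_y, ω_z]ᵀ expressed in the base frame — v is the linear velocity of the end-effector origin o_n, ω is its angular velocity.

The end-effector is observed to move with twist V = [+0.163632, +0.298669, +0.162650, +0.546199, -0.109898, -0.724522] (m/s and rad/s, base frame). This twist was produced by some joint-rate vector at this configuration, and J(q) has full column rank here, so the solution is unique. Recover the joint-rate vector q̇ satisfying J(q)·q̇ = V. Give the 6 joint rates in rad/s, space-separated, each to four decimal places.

o_n = [-0.2096, 0.3216, -0.0670]
J₁: ẑ×o_n = [-0.3216, -0.2096, 0.0000], ω = ẑ
J2: z=[0.0000, 0.0000, 1.0000] o=[-0.0305, -0.3487, 0.5100] → [-0.6702, -0.1791, 0.0000, 0.0000, 0.0000, 1.0000]
J3: z=[0.8480, 0.5299, 0.0000] o=[-0.3750, 0.2026, 0.5100] → [-0.3058, 0.4893, 0.0133, 0.8480, 0.5299, 0.0000]
J4: z=[-0.2650, 0.4240, 0.8660] o=[-0.4151, 0.6064, 0.3000] → [0.0911, 0.0807, -0.0117, -0.2650, 0.4240, 0.8660]
J5: z=[0.7449, 0.6603, -0.0954] o=[-0.5168, 0.7297, 0.3586] → [-0.3200, 0.2877, -0.5069, 0.7449, 0.6603, -0.0954]
J6: z=[0.7449, 0.6603, -0.0954] o=[-0.2412, 0.3902, 0.1608] → [-0.1570, 0.1667, -0.0720, 0.7449, 0.6603, -0.0954]
q̇ = J⁺·V = [0.5890, -0.8370, 0.8840, -0.6040, -0.2500, -0.2380]

0.5890 -0.8370 0.8840 -0.6040 -0.2500 -0.2380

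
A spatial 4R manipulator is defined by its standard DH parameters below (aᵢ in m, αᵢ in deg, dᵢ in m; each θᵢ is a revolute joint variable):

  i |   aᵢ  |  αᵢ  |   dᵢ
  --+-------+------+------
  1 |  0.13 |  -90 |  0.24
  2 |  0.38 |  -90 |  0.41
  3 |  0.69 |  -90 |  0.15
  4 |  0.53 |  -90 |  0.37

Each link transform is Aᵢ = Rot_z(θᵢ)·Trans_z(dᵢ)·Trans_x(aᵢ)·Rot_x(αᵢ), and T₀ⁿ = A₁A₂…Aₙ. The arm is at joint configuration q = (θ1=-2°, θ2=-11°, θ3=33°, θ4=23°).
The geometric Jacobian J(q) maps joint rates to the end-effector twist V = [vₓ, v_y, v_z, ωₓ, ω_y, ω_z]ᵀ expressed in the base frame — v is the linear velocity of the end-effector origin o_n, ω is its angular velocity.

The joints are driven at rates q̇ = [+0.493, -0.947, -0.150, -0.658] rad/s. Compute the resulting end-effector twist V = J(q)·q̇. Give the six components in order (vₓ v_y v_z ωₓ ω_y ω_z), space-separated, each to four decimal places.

0.3400 0.6554 0.8078 0.3092 -0.4062 0.7086

o_n = [1.2443, -0.5856, 0.5186]
J₁: ẑ×o_n = [0.5856, 1.2443, -0.0000], ω = ẑ
J2: z=[0.0349, 0.9994, 0.0000] o=[0.1299, -0.0045, 0.2400] → [0.2784, -0.0097, -1.1340, 0.0349, 0.9994, 0.0000]
J3: z=[0.1907, -0.0067, -0.9816] o=[0.5170, 0.3922, 0.3125] → [-0.9612, -0.7532, -0.1816, 0.1907, -0.0067, -0.9816]
J4: z=[-0.5636, -0.8195, -0.1039] o=[1.1002, -0.0042, 0.2757] → [-0.2595, 0.1219, 0.4458, -0.5636, -0.8195, -0.1039]
V = J·q̇ = [0.3400, 0.6554, 0.8078, 0.3092, -0.4062, 0.7086]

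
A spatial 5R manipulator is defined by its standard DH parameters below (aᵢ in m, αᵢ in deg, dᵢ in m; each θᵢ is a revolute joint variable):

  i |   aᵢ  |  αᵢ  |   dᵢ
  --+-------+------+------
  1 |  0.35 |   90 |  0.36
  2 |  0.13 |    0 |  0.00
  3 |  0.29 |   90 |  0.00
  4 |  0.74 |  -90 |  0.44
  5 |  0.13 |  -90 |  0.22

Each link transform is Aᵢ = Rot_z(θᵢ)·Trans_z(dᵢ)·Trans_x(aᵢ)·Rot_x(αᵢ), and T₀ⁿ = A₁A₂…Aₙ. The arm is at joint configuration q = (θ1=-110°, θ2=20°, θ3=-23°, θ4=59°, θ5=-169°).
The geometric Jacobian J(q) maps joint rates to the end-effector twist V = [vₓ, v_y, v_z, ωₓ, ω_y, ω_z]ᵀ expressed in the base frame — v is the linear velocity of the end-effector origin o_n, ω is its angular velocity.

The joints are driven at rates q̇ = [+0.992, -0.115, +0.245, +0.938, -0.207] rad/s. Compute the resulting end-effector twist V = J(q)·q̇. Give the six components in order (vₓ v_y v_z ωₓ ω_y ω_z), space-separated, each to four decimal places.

o_n = [-0.8953, -0.5937, -0.0815]
J₁: ẑ×o_n = [0.5937, -0.8953, 0.0000], ω = ẑ
J2: z=[-0.9397, 0.3420, 0.0000] o=[-0.1197, -0.3289, 0.3600] → [-0.1510, -0.4149, 0.5141, -0.9397, 0.3420, 0.0000]
J3: z=[-0.9397, 0.3420, 0.0000] o=[-0.1615, -0.4437, 0.4045] → [-0.1662, -0.4567, 0.3919, -0.9397, 0.3420, 0.0000]
J4: z=[0.0179, 0.0492, -0.9986] o=[-0.2605, -0.7158, 0.3893] → [0.0988, 0.6423, 0.0334, 0.0179, 0.0492, -0.9986]
J5: z=[-0.1912, 0.9805, 0.0449] o=[-0.9789, -0.8349, -0.0701] → [-0.0221, 0.0016, -0.1281, -0.1912, 0.9805, 0.0449]
V = J·q̇ = [0.6628, -0.3501, 0.0948, -0.0658, -0.1124, 0.0460]

0.6628 -0.3501 0.0948 -0.0658 -0.1124 0.0460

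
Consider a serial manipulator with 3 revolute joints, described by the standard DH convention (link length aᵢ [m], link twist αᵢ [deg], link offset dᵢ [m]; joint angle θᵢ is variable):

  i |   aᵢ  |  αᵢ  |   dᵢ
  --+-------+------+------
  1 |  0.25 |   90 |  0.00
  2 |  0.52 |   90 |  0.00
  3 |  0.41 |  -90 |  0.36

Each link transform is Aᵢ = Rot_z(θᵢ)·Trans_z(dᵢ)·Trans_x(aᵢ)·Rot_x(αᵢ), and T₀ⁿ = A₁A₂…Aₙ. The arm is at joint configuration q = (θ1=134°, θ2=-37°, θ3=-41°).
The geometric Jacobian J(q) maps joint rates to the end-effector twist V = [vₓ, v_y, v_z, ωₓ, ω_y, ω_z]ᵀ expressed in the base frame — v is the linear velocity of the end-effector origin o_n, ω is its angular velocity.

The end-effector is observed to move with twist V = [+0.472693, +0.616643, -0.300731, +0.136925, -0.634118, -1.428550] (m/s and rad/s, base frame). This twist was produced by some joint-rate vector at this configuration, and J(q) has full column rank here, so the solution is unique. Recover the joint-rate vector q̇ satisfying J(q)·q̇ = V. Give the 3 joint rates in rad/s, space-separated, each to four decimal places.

-0.6970 -0.3420 0.9160

o_n = [-0.6768, 0.3136, -0.7867]
J₁: ẑ×o_n = [-0.3136, -0.6768, 0.0000], ω = ẑ
J2: z=[0.7193, 0.6947, 0.0000] o=[-0.1737, 0.1798, 0.0000] → [-0.5465, 0.5659, 0.4458, 0.7193, 0.6947, 0.0000]
J3: z=[0.4181, -0.4329, -0.7986] o=[-0.4621, 0.4786, -0.3129] → [0.0734, 0.3695, -0.1619, 0.4181, -0.4329, -0.7986]
q̇ = J⁺·V = [-0.6970, -0.3420, 0.9160]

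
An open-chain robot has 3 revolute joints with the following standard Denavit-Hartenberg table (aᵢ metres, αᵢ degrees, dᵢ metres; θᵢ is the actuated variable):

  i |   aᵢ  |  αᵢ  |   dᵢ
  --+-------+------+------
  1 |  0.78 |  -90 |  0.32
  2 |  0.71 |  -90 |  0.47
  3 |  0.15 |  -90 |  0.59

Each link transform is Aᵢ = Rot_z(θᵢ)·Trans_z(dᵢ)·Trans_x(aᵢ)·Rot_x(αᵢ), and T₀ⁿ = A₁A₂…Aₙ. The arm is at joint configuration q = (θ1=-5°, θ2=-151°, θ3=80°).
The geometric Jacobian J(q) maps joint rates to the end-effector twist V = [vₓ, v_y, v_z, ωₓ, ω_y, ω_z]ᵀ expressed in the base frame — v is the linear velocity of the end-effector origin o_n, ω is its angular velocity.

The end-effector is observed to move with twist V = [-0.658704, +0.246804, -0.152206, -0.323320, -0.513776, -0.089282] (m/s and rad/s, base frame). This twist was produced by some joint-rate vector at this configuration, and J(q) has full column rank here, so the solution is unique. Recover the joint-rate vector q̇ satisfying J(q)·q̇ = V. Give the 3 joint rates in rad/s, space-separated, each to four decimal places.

o_n = [0.4488, 0.2842, 1.1929]
J₁: ẑ×o_n = [-0.2842, 0.4488, 0.0000], ω = ẑ
J2: z=[0.0872, 0.9962, 0.0000] o=[0.7770, -0.0680, 0.3200] → [0.8695, -0.0761, 0.3577, 0.0872, 0.9962, 0.0000]
J3: z=[0.4830, -0.0423, 0.8746] o=[0.1994, 0.4544, 0.6642] → [0.1264, -0.0372, -0.0716, 0.4830, -0.0423, 0.8746]
q̇ = J⁺·V = [0.4110, -0.5400, -0.5720]

0.4110 -0.5400 -0.5720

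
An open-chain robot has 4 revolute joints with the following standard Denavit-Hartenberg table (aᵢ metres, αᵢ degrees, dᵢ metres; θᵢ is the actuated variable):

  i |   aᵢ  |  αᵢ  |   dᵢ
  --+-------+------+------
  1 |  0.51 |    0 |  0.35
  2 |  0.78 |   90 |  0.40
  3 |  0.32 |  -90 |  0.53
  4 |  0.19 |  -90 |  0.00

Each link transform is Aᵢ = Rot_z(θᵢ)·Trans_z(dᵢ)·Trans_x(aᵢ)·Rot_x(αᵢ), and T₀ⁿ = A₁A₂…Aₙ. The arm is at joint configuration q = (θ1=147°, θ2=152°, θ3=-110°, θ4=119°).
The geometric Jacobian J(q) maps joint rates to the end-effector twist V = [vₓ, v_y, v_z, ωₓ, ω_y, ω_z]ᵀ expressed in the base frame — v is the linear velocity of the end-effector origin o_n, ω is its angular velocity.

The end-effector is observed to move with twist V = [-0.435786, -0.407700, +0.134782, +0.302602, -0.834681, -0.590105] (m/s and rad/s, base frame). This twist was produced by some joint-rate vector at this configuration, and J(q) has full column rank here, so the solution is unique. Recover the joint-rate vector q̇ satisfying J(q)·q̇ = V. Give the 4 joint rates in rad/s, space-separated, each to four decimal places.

0.6720 -0.9430 0.1400 0.9330

o_n = [-0.4056, -0.5127, 0.5359]
J₁: ẑ×o_n = [0.5127, -0.4056, 0.0000], ω = ẑ
J2: z=[0.0000, 0.0000, 1.0000] o=[-0.4277, 0.2778, 0.3500] → [0.7904, 0.0222, -0.0000, 0.0000, 0.0000, 1.0000]
J3: z=[-0.8746, -0.4848, 0.0000] o=[-0.0496, -0.4044, 0.7500] → [0.1038, -0.1873, -0.0779, -0.8746, -0.4848, 0.0000]
J4: z=[0.4556, -0.8219, -0.3420] o=[-0.5662, -0.5657, 0.4493] → [-0.0530, -0.0944, 0.1562, 0.4556, -0.8219, -0.3420]
q̇ = J⁺·V = [0.6720, -0.9430, 0.1400, 0.9330]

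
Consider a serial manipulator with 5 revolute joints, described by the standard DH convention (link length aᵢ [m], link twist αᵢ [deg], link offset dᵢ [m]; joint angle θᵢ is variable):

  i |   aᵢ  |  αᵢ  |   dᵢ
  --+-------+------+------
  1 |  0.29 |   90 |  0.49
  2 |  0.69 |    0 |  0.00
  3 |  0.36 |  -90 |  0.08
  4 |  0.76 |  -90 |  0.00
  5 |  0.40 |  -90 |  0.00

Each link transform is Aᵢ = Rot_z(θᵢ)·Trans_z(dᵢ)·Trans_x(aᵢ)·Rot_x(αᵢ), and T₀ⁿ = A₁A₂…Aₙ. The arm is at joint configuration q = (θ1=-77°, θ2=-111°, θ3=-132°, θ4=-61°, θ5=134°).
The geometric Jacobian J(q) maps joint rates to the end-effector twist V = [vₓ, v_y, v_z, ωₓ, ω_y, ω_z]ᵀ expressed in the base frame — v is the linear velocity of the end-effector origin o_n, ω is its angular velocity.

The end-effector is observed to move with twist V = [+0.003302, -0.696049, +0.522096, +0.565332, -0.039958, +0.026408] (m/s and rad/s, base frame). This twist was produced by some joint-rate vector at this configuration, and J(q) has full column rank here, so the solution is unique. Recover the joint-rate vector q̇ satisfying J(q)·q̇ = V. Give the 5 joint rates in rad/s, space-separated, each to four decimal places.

o_n = [-0.4822, -0.1416, 0.5055]
J₁: ẑ×o_n = [0.1416, -0.4822, 0.0000], ω = ẑ
J2: z=[-0.9744, -0.2250, 0.0000] o=[0.0652, -0.2826, 0.4900] → [-0.0035, 0.0151, -0.2605, -0.9744, -0.2250, 0.0000]
J3: z=[-0.9744, -0.2250, 0.0000] o=[0.0096, -0.0416, -0.1542] → [-0.1484, 0.6428, -0.0132, -0.9744, -0.2250, 0.0000]
J4: z=[-0.2004, 0.8682, -0.4540] o=[-0.1051, 0.0996, 0.1666] → [0.1847, 0.2391, 0.3757, -0.2004, 0.8682, -0.4540]
J5: z=[0.3831, 0.4960, 0.7793] o=[-0.7904, 0.1131, 0.4949] → [0.2038, 0.2361, -0.2504, 0.3831, 0.4960, 0.7793]
q̇ = J⁺·V = [0.8370, -0.8010, -0.1830, 0.2200, -0.9120]

0.8370 -0.8010 -0.1830 0.2200 -0.9120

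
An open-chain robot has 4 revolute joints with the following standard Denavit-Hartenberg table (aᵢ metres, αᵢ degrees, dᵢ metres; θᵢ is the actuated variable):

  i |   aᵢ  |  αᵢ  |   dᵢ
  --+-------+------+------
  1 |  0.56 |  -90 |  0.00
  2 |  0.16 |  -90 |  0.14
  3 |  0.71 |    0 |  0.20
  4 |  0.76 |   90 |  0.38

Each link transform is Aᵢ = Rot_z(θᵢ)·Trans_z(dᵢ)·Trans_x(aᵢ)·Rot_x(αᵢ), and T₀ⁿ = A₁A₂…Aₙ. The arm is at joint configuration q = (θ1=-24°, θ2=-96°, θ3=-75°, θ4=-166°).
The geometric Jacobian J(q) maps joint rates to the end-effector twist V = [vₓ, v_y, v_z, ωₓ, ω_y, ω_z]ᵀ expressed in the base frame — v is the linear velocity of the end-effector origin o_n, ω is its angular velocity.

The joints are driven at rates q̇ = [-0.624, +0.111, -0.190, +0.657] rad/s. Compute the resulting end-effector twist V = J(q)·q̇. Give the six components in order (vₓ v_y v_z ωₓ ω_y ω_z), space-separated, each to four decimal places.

-0.0674 -0.5217 -0.5026 0.4694 -0.0875 -0.5752

o_n = [1.1064, -0.3163, 0.0361]
J₁: ẑ×o_n = [0.3163, 1.1064, -0.0000], ω = ẑ
J2: z=[0.4067, 0.9135, 0.0000] o=[0.5116, -0.2278, 0.0000] → [0.0329, -0.0147, -0.5794, 0.4067, 0.9135, 0.0000]
J3: z=[0.9085, -0.4045, 0.1045] o=[0.5532, -0.0931, 0.1591] → [0.0731, 0.1696, 0.0210, 0.9085, -0.4045, 0.1045]
J4: z=[0.9085, -0.4045, 0.1045] o=[0.9964, 0.4604, 0.3628] → [0.2133, 0.3083, -0.6611, 0.9085, -0.4045, 0.1045]
V = J·q̇ = [-0.0674, -0.5217, -0.5026, 0.4694, -0.0875, -0.5752]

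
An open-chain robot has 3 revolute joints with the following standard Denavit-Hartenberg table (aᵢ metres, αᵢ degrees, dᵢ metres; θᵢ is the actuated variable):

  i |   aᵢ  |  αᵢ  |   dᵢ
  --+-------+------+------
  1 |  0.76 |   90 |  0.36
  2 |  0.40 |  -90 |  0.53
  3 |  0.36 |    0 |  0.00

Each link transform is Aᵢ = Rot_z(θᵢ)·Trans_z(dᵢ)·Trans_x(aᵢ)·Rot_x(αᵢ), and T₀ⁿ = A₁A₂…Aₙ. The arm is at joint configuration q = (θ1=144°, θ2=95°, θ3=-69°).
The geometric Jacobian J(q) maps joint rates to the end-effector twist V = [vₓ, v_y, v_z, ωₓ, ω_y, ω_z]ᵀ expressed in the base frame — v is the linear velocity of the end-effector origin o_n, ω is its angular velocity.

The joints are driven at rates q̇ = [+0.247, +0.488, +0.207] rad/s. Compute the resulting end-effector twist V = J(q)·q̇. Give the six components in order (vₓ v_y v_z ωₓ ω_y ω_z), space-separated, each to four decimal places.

-0.0794 -0.1932 0.0468 0.4537 0.2736 0.2290

o_n = [-0.0685, 1.1203, 0.8870]
J₁: ẑ×o_n = [-1.1203, -0.0685, 0.0000], ω = ẑ
J2: z=[0.5878, 0.8090, 0.0000] o=[-0.6149, 0.4467, 0.3600] → [0.4264, -0.3098, -0.0461, 0.5878, 0.8090, 0.0000]
J3: z=[0.8059, -0.5855, -0.0872] o=[-0.2751, 0.8550, 0.7585] → [-0.0521, -0.1216, 0.3348, 0.8059, -0.5855, -0.0872]
V = J·q̇ = [-0.0794, -0.1932, 0.0468, 0.4537, 0.2736, 0.2290]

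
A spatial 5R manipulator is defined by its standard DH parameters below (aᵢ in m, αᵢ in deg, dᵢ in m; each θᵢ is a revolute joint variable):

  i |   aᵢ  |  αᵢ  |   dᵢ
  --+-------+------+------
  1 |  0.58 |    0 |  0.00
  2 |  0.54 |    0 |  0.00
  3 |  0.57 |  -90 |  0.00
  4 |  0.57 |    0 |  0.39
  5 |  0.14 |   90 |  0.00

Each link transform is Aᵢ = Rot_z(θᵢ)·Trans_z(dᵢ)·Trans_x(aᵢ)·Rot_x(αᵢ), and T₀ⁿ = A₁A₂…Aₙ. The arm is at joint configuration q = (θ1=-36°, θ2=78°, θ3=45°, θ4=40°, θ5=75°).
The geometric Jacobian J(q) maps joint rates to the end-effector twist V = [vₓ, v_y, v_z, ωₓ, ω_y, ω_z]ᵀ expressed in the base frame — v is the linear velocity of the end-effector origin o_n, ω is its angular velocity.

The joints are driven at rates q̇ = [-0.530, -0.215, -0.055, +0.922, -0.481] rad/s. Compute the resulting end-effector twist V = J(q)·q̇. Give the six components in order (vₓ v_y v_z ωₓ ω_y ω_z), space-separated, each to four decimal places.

o_n = [0.5306, 0.9870, -0.4933]
J₁: ẑ×o_n = [-0.9870, 0.5306, 0.0000], ω = ẑ
J2: z=[0.0000, 0.0000, 1.0000] o=[0.4692, -0.3409, 0.0000] → [-1.3279, 0.0614, 0.0000, 0.0000, 0.0000, 1.0000]
J3: z=[0.0000, 0.0000, 1.0000] o=[0.8705, 0.0204, 0.0000] → [-0.9666, -0.3399, 0.0000, 0.0000, 0.0000, 1.0000]
J4: z=[-0.9986, 0.0523, 0.0000] o=[0.9004, 0.5896, 0.0000] → [-0.0258, -0.4926, -0.3775, -0.9986, 0.0523, 0.0000]
J5: z=[-0.9986, 0.0523, 0.0000] o=[0.5337, 1.0461, -0.3664] → [-0.0066, -0.1267, 0.0592, -0.9986, 0.0523, 0.0000]
V = J·q̇ = [0.8412, -0.6690, -0.3765, -0.4404, 0.0231, -0.8000]

0.8412 -0.6690 -0.3765 -0.4404 0.0231 -0.8000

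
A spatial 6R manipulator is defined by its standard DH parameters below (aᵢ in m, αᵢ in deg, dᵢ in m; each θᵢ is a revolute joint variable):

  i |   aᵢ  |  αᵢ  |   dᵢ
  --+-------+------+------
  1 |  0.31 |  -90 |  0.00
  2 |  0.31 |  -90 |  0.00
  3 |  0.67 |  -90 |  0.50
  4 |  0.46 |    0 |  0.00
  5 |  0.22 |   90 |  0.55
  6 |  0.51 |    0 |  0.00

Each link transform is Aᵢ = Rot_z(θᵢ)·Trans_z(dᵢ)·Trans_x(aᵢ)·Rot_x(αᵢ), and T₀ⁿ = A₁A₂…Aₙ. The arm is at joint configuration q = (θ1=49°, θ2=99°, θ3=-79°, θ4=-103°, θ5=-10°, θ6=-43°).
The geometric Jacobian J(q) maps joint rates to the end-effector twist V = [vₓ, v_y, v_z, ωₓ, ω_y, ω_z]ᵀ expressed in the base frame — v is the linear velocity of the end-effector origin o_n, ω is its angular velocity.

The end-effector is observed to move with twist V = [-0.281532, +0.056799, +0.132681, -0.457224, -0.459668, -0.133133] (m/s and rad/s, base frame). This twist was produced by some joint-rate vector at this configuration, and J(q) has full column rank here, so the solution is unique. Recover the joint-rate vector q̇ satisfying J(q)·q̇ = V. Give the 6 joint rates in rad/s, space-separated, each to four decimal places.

o_n = [-1.0424, -0.7570, -0.3316]
J₁: ẑ×o_n = [0.7570, -1.0424, 0.0000], ω = ẑ
J2: z=[-0.7547, 0.6561, 0.0000] o=[0.2034, 0.2340, 0.0000] → [-0.2175, -0.2502, 1.5652, -0.7547, 0.6561, 0.0000]
J3: z=[-0.6480, -0.7454, 0.1564] o=[0.1716, 0.1974, -0.3062] → [0.1682, -0.2064, -0.2865, -0.6480, -0.7454, 0.1564]
J4: z=[0.0433, -0.2411, -0.9695] o=[-0.6619, 0.2410, -0.3542] → [-0.9731, 0.3679, -0.1349, 0.0433, -0.2411, -0.9695]
J5: z=[0.0433, -0.2411, -0.9695] o=[-0.8737, -0.1574, -0.2646] → [-0.5652, 0.1665, -0.0666, 0.0433, -0.2411, -0.9695]
J6: z=[0.9532, -0.2808, 0.1124] o=[-0.9157, -0.4943, -0.7500] → [-0.0880, -0.4130, -0.2859, 0.9532, -0.2808, 0.1124]
q̇ = J⁺·V = [-0.3590, 0.2880, 0.7860, 0.2340, -0.3070, 0.2860]

-0.3590 0.2880 0.7860 0.2340 -0.3070 0.2860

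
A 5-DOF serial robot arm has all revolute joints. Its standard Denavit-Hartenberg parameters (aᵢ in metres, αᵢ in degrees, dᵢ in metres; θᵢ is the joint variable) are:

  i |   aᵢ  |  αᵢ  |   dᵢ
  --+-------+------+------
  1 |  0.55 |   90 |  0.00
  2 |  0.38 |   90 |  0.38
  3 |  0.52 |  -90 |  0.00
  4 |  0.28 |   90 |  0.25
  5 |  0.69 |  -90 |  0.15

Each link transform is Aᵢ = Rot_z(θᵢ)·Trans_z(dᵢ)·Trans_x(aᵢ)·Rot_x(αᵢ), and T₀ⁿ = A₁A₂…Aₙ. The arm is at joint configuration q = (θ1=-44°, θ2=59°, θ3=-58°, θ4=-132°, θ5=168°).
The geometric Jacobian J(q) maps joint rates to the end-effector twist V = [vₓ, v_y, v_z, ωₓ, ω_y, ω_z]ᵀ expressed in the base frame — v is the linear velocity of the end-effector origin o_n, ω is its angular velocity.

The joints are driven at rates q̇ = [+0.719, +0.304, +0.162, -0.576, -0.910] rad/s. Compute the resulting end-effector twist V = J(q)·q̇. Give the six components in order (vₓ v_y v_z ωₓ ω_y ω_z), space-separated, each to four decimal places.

o_n = [0.5368, -0.5433, 1.1202]
J₁: ẑ×o_n = [0.5433, 0.5368, -0.0000], ω = ẑ
J2: z=[-0.6947, -0.7193, 0.0000] o=[0.3956, -0.3821, 0.0000] → [-0.8058, 0.7781, 0.2136, -0.6947, -0.7193, 0.0000]
J3: z=[0.6166, -0.5954, -0.5150] o=[0.2725, -0.7914, 0.3257] → [-0.3453, -0.6260, 0.3103, 0.6166, -0.5954, -0.5150]
J4: z=[-0.0539, -0.6846, 0.7269] o=[0.6809, -0.5727, 0.5619] → [-0.4036, -0.0746, -0.1002, -0.0539, -0.6846, 0.7269]
J5: z=[-0.9963, 0.0860, 0.0071] o=[0.6485, -0.9466, 0.5514] → [0.0461, 0.5659, -0.3921, -0.9963, 0.0860, 0.0071]
V = J·q̇ = [0.2803, 0.0491, 0.5297, 0.8264, 0.0010, 0.2104]

0.2803 0.0491 0.5297 0.8264 0.0010 0.2104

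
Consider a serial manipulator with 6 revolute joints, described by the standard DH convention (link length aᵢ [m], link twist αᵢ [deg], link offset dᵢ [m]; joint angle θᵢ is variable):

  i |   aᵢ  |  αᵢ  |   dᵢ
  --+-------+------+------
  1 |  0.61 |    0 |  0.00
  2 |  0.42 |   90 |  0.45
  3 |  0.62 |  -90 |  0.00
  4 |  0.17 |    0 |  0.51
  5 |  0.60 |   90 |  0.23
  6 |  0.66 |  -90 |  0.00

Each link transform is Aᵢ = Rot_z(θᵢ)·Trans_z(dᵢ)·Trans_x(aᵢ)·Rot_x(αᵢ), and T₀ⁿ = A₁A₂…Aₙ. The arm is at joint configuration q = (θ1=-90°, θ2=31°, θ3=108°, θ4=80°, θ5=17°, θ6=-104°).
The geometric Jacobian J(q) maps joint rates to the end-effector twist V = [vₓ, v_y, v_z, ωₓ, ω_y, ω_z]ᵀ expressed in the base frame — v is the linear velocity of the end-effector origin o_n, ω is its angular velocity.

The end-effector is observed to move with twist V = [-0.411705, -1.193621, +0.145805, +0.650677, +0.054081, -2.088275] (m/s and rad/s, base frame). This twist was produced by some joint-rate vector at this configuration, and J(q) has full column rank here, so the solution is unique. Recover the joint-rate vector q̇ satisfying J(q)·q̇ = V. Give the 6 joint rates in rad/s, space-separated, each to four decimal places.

o_n = [0.5908, -0.4197, 0.9859]
J₁: ẑ×o_n = [0.4197, 0.5908, -0.0000], ω = ẑ
J2: z=[0.0000, 0.0000, 1.0000] o=[0.0000, -0.6100, 0.0000] → [-0.1903, 0.5908, 0.0000, 0.0000, 0.0000, 1.0000]
J3: z=[-0.8572, -0.5150, 0.0000] o=[0.2163, -0.9700, 0.4500] → [-0.2760, 0.4594, -0.2789, -0.8572, -0.5150, 0.0000]
J4: z=[-0.4898, 0.8152, -0.3090] o=[0.1176, -0.8058, 1.0397] → [0.0755, -0.1725, -0.5749, -0.4898, 0.8152, -0.3090]
J5: z=[-0.4898, 0.8152, -0.3090] o=[0.0066, -0.2960, 0.9101] → [0.0236, -0.1434, -0.4157, -0.4898, 0.8152, -0.3090]
J6: z=[-0.0535, 0.3257, 0.9440] o=[0.4161, 0.1789, 0.7695] → [0.6355, 0.1765, -0.0249, -0.0535, 0.3257, 0.9440]
q̇ = J⁺·V = [-0.3620, -0.7890, -0.7060, 0.4360, -0.4210, -0.9880]

-0.3620 -0.7890 -0.7060 0.4360 -0.4210 -0.9880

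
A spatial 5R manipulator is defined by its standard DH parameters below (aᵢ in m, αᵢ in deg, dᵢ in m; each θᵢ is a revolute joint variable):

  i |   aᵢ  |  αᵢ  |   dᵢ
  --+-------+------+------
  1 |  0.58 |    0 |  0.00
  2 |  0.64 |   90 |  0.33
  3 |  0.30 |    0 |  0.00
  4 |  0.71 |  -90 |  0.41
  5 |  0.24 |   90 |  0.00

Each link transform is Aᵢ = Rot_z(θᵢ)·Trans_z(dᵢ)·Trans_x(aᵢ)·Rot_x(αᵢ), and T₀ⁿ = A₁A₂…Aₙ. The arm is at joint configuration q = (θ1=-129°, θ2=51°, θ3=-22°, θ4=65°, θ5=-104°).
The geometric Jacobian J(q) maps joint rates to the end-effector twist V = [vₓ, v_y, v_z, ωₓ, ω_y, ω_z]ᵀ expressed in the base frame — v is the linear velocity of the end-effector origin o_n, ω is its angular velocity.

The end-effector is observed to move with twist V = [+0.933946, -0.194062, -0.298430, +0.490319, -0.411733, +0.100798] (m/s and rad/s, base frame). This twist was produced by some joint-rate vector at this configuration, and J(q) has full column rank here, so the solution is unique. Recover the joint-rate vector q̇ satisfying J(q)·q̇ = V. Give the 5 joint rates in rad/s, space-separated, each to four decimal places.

-0.1790 0.8210 0.0250 -0.4190 -0.7400

o_n = [-0.7038, -1.9489, 0.6622]
J₁: ẑ×o_n = [1.9489, -0.7038, 0.0000], ω = ẑ
J2: z=[0.0000, 0.0000, 1.0000] o=[-0.3650, -0.4507, 0.0000] → [1.4981, -0.3388, 0.0000, 0.0000, 0.0000, 1.0000]
J3: z=[-0.9781, -0.2079, 0.0000] o=[-0.2319, -1.0768, 0.3300] → [-0.0691, 0.3250, 0.7550, -0.9781, -0.2079, 0.0000]
J4: z=[-0.9781, -0.2079, 0.0000] o=[-0.1741, -1.3488, 0.2176] → [-0.0924, 0.4349, 0.4768, -0.9781, -0.2079, 0.0000]
J5: z=[-0.1418, 0.6671, 0.7314] o=[-0.4672, -1.9420, 0.7018] → [-0.0214, -0.1787, 0.1588, -0.1418, 0.6671, 0.7314]
q̇ = J⁺·V = [-0.1790, 0.8210, 0.0250, -0.4190, -0.7400]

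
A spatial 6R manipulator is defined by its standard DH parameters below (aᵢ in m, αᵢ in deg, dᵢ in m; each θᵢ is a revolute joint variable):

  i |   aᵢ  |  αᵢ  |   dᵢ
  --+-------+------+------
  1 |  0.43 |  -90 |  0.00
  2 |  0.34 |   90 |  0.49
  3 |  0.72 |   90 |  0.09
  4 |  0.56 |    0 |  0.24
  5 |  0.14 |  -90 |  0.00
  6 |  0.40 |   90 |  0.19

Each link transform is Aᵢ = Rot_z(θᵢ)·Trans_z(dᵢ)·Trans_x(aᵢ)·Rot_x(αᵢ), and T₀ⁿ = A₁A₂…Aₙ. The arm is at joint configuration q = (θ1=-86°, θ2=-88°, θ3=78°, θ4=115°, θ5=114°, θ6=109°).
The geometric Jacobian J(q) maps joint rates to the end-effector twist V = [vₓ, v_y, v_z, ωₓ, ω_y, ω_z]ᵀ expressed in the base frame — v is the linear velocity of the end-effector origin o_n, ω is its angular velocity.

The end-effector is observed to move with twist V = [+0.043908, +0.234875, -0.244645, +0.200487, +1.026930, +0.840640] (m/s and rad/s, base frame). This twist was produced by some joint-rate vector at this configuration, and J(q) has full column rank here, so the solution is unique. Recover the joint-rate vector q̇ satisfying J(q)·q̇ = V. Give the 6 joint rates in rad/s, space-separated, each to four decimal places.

o_n = [1.1211, 0.1020, 0.3498]
J₁: ẑ×o_n = [-0.1020, 1.1211, 0.0000], ω = ẑ
J2: z=[0.9976, 0.0698, 0.0000] o=[0.0300, -0.4290, 0.0000] → [0.0244, -0.3490, 0.4536, 0.9976, 0.0698, 0.0000]
J3: z=[-0.0697, 0.9970, 0.0349] o=[0.5196, -0.4066, 0.3398] → [-0.0077, 0.0217, -0.6351, -0.0697, 0.9970, 0.0349]
J4: z=[-0.2050, -0.0486, 0.9776] o=[1.2163, -0.2730, 0.4925] → [-0.3596, -0.1223, -0.0815, -0.2050, -0.0486, 0.9776]
J5: z=[-0.2050, -0.0486, 0.9776] o=[0.9006, 0.2069, 0.6957] → [0.1193, 0.1446, 0.0322, -0.2050, -0.0486, 0.9776]
J6: z=[0.7825, -0.6080, 0.1339] o=[0.8183, 0.0960, 0.6729] → [0.1956, 0.2934, 0.1888, 0.7825, -0.6080, 0.1339]
q̇ = J⁺·V = [0.3810, 0.6380, 0.7910, -0.1770, 0.6680, -0.3580]

0.3810 0.6380 0.7910 -0.1770 0.6680 -0.3580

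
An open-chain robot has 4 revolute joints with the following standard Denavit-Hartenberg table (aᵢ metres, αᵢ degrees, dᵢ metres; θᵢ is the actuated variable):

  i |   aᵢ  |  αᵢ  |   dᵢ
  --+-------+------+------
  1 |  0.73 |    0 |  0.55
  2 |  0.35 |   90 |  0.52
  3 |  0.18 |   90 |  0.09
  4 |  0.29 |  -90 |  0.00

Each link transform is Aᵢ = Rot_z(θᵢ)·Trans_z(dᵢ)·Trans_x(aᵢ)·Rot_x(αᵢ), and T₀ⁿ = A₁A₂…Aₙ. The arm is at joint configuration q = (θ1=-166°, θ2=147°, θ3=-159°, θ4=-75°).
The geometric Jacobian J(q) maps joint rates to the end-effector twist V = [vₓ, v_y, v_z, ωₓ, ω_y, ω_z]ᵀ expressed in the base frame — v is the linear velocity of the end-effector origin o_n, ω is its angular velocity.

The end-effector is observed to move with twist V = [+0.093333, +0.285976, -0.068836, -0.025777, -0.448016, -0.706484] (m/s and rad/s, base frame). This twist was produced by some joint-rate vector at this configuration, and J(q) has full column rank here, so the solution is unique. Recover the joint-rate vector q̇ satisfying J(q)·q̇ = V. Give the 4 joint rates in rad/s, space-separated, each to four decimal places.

o_n = [-0.5406, -0.0333, 0.9786]
J₁: ẑ×o_n = [0.0333, -0.5406, 0.0000], ω = ẑ
J2: z=[0.0000, 0.0000, 1.0000] o=[-0.7083, -0.1766, 0.5500] → [-0.1433, 0.1677, 0.0000, 0.0000, 0.0000, 1.0000]
J3: z=[-0.3256, -0.9455, 0.0000] o=[-0.3774, -0.2906, 1.0700] → [0.0864, -0.0298, -0.2381, -0.3256, -0.9455, 0.0000]
J4: z=[-0.3388, 0.1167, 0.9336] o=[-0.5656, -0.3209, 1.0055] → [-0.2717, 0.0142, -0.1004, -0.3388, 0.1167, 0.9336]
q̇ = J⁺·V = [-0.5210, 0.1310, 0.4320, -0.3390]

-0.5210 0.1310 0.4320 -0.3390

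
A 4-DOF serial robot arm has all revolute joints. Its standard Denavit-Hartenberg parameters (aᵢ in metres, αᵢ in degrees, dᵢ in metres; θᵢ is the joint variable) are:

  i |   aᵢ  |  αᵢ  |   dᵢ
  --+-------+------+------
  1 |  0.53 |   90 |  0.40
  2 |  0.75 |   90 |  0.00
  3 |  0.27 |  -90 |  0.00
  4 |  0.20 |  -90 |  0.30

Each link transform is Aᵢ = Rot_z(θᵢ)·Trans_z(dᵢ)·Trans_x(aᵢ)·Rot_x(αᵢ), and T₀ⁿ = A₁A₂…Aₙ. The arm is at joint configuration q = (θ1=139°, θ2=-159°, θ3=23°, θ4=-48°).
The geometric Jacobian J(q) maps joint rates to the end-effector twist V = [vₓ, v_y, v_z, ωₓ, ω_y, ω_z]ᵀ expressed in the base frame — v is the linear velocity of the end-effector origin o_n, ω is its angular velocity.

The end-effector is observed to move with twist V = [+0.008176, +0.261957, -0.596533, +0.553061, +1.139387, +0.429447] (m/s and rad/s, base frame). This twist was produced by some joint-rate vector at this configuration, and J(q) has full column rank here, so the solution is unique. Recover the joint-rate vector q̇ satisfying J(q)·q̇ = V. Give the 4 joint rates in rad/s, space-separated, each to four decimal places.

o_n = [0.6326, 0.0250, 0.1788]
J₁: ẑ×o_n = [-0.0250, 0.6326, 0.0000], ω = ẑ
J2: z=[0.6561, 0.7547, 0.0000] o=[-0.4000, 0.3477, 0.4000] → [-0.1670, 0.1451, -0.9910, 0.6561, 0.7547, 0.0000]
J3: z=[0.2705, -0.2351, 0.9336] o=[0.1284, -0.1117, 0.1312] → [-0.1388, 0.4579, 0.1555, 0.2705, -0.2351, 0.9336]
J4: z=[0.3286, 0.9340, 0.1400] o=[0.3728, -0.1843, 0.0422] → [0.0983, -0.0085, -0.1740, 0.3286, 0.9340, 0.1400]
q̇ = J⁺·V = [0.3670, 0.4440, -0.0600, 0.8460]

0.3670 0.4440 -0.0600 0.8460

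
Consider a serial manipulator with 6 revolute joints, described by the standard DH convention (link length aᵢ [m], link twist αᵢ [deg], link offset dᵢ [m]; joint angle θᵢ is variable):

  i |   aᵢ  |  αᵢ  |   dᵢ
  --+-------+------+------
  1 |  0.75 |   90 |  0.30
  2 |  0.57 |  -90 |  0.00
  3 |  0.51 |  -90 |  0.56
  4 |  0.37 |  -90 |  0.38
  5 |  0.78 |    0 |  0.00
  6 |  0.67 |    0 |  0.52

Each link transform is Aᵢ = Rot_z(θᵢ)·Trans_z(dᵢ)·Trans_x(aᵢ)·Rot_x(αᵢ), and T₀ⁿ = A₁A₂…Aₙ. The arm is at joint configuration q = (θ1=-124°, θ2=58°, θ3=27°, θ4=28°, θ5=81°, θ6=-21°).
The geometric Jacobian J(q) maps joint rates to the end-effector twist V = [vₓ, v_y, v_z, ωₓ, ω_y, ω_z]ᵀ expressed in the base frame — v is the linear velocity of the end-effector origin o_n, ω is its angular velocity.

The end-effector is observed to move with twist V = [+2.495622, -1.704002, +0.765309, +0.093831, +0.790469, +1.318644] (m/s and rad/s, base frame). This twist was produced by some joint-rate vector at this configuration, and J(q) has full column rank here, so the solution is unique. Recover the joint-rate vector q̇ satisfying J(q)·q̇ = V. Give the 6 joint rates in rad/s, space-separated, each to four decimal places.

0.9500 0.4020 0.8680 0.0620 -0.0880 0.1700

o_n = [-1.4602, -1.4270, 1.7575]
J₁: ẑ×o_n = [1.4270, -1.4602, 0.0000], ω = ẑ
J2: z=[-0.8290, 0.5592, 0.0000] o=[-0.4194, -0.6218, 0.3000] → [0.8150, 1.2083, 1.2496, -0.8290, 0.5592, 0.0000]
J3: z=[0.4742, 0.7031, 0.5299] o=[-0.5883, -0.8722, 0.7834] → [0.9788, -0.9240, 0.3499, 0.4742, 0.7031, 0.5299]
J4: z=[0.8732, -0.2988, -0.3850] o=[-0.2654, -0.8076, 1.4655] → [-0.3257, 0.2051, -0.8979, 0.8732, -0.2988, -0.3850]
J5: z=[-0.4715, -0.3178, -0.8226] o=[0.0207, -1.2541, 1.4740] → [-0.2324, 1.3519, -0.3891, -0.4715, -0.3178, -0.8226]
J6: z=[-0.4715, -0.3178, -0.8226] o=[-0.6671, -1.1337, 1.8217] → [-0.2209, 0.6222, -0.1138, -0.4715, -0.3178, -0.8226]
q̇ = J⁺·V = [0.9500, 0.4020, 0.8680, 0.0620, -0.0880, 0.1700]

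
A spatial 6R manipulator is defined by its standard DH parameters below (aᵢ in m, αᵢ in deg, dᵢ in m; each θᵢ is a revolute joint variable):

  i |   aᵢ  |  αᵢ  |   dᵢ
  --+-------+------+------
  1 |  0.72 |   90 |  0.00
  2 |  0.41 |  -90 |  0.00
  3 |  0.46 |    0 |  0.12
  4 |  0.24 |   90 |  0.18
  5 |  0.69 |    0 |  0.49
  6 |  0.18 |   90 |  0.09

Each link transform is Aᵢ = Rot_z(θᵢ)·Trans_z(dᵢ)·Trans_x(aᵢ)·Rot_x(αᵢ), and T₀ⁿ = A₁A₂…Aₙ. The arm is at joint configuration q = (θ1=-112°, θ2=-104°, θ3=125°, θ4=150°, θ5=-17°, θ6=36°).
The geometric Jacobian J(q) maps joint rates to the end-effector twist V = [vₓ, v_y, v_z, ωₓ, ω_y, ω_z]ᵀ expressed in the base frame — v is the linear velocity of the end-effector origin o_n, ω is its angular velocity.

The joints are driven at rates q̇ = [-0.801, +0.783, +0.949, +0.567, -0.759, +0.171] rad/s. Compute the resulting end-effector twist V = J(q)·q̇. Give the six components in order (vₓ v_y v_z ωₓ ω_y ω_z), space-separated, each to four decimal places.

o_n = [-1.0432, -0.6075, 0.2904]
J₁: ẑ×o_n = [0.6075, -1.0432, 0.0000], ω = ẑ
J2: z=[-0.9272, 0.3746, 0.0000] o=[-0.2697, -0.6676, 0.0000] → [0.1088, 0.2692, 0.2341, -0.9272, 0.3746, 0.0000]
J3: z=[-0.3635, -0.8996, -0.2419] o=[-0.2326, -0.5756, -0.3978] → [-0.6268, 0.4463, -0.7177, -0.3635, -0.8996, -0.2419]
J4: z=[-0.3635, -0.8996, -0.2419] o=[0.0493, -0.8839, -0.1708] → [-0.3481, 0.4320, -1.0834, -0.3635, -0.8996, -0.2419]
J5: z=[-0.1711, -0.1908, 0.9666] o=[-0.2359, -0.9516, -0.2347] → [-0.4328, -0.6905, -0.2129, -0.1711, -0.1908, 0.9666]
J6: z=[-0.1711, -0.1908, 0.9666] o=[-0.8507, -0.6044, 0.2320] → [-0.0082, -0.1761, -0.0362, -0.1711, -0.1908, 0.9666]
V = J·q̇ = [-0.8666, 2.2089, -0.9567, -1.1764, -0.9583, -1.7361]

-0.8666 2.2089 -0.9567 -1.1764 -0.9583 -1.7361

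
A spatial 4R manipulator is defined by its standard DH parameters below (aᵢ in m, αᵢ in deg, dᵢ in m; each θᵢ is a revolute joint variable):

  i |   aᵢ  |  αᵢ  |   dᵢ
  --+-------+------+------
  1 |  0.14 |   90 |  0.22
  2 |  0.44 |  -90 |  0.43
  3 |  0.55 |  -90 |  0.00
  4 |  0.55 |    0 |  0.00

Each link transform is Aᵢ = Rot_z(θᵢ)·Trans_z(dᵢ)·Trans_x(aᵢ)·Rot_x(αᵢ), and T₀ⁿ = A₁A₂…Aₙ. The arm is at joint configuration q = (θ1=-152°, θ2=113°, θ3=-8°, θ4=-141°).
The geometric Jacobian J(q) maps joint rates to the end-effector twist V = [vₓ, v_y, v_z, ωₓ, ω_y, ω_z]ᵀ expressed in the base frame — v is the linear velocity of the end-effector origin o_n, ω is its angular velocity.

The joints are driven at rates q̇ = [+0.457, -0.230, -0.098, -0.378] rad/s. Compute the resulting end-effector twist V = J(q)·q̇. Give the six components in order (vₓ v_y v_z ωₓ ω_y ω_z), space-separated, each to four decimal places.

-0.5169 -0.0760 0.0661 -0.1656 0.0754 0.4469

o_n = [0.1415, 0.5816, 0.6015]
J₁: ẑ×o_n = [-0.5816, 0.1415, 0.0000], ω = ẑ
J2: z=[-0.4695, 0.8829, 0.0000] o=[-0.1236, -0.0657, 0.2200] → [0.3369, 0.1791, -0.5380, -0.4695, 0.8829, 0.0000]
J3: z=[0.8128, 0.4322, -0.3907] o=[-0.1737, 0.3947, 0.6250] → [0.0629, -0.1040, 0.0157, 0.8128, 0.4322, -0.3907]
J4: z=[0.5129, -0.8488, 0.1281] o=[-0.0217, 0.5621, 1.1264] → [0.4430, 0.2901, 0.1485, 0.5129, -0.8488, 0.1281]
V = J·q̇ = [-0.5169, -0.0760, 0.0661, -0.1656, 0.0754, 0.4469]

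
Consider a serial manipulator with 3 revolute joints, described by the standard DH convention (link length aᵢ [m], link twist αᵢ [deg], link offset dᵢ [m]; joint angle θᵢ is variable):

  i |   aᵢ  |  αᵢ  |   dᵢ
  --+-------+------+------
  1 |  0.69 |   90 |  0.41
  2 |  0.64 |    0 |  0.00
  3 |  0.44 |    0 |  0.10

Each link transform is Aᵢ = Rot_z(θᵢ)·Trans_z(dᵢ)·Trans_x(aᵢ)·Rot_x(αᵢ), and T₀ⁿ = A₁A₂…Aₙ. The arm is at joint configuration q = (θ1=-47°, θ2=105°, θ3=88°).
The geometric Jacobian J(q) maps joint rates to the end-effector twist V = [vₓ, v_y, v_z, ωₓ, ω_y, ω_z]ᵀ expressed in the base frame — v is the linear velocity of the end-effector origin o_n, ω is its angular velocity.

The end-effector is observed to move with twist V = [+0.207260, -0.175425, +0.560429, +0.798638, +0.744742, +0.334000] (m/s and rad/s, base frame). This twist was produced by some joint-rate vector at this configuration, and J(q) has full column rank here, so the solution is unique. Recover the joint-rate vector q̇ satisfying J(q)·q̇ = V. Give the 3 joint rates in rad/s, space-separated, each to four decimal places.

0.3340 -0.5570 -0.5350

o_n = [-0.0079, -0.1381, 0.9292]
J₁: ẑ×o_n = [0.1381, -0.0079, 0.0000], ω = ẑ
J2: z=[-0.7314, -0.6820, 0.0000] o=[0.4706, -0.5046, 0.4100] → [-0.3541, 0.3797, -0.5944, -0.7314, -0.6820, 0.0000]
J3: z=[-0.7314, -0.6820, 0.0000] o=[0.3576, -0.3835, 1.0282] → [0.0675, -0.0724, -0.4287, -0.7314, -0.6820, 0.0000]
q̇ = J⁺·V = [0.3340, -0.5570, -0.5350]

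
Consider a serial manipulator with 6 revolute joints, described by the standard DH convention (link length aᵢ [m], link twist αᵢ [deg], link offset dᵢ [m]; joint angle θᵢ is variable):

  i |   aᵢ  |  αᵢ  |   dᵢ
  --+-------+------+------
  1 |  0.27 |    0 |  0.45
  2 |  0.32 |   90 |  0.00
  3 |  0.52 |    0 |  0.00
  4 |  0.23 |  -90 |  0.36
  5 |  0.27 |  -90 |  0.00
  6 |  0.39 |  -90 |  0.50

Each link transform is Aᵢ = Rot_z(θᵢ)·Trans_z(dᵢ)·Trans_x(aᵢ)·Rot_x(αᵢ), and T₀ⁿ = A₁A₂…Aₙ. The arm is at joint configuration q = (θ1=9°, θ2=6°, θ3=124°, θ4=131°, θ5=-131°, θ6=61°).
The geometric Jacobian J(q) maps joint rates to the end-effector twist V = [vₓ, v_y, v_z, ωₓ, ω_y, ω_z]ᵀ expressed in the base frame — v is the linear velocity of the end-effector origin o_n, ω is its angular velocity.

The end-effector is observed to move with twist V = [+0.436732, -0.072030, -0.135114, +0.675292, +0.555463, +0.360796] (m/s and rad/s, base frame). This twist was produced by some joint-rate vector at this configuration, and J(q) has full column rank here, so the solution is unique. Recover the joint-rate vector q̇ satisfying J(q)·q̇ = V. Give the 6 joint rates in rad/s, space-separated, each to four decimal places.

-0.1710 0.1380 -0.7910 0.9390 0.6670 -0.7770

o_n = [0.1679, -1.0552, 0.6736]
J₁: ẑ×o_n = [1.0552, 0.1679, -0.0000], ω = ẑ
J2: z=[0.0000, 0.0000, 1.0000] o=[0.2667, 0.0422, 0.4500] → [1.0975, -0.0988, 0.0000, 0.0000, 0.0000, 1.0000]
J3: z=[0.2588, -0.9659, 0.0000] o=[0.5758, 0.1251, 0.4500] → [-0.2160, -0.0579, -0.6995, 0.2588, -0.9659, 0.0000]
J4: z=[0.2588, -0.9659, 0.0000] o=[0.2949, 0.0498, 0.8811] → [0.2004, 0.0537, -0.4087, 0.2588, -0.9659, 0.0000]
J5: z=[0.9330, 0.2500, -0.2588] o=[0.3306, -0.3133, 0.6589] → [-0.1883, 0.0284, -0.6515, 0.9330, 0.2500, -0.2588]
J6: z=[-0.0189, -0.6843, -0.7290] o=[0.4276, -0.4983, 0.8300] → [-0.2990, 0.1864, -0.1672, -0.0189, -0.6843, -0.7290]
q̇ = J⁺·V = [-0.1710, 0.1380, -0.7910, 0.9390, 0.6670, -0.7770]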